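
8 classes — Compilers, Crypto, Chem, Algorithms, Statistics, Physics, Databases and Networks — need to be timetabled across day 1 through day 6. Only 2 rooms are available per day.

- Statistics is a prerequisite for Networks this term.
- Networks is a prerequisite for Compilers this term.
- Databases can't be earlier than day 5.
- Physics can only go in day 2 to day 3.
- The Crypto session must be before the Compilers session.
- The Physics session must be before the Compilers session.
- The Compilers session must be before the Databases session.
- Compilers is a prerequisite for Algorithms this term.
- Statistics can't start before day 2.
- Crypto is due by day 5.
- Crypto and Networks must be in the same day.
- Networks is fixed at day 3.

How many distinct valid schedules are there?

17

Splitting on Compilers: it can be day 4 (14), day 5 (3). Listing each branch's schedules as (Crypto, Chem, Algorithms, Statistics, Physics, Databases, Networks) by day number:
Compilers=day 4: (3,1,5,2,2,5,3) (3,1,5,2,2,6,3) (3,1,6,2,2,5,3) (3,1,6,2,2,6,3) (3,4,5,2,2,5,3) (3,4,5,2,2,6,3) (3,4,6,2,2,5,3) (3,4,6,2,2,6,3) (3,5,5,2,2,6,3) (3,5,6,2,2,5,3) (3,5,6,2,2,6,3) (3,6,5,2,2,5,3) (3,6,5,2,2,6,3) (3,6,6,2,2,5,3) — 14.
Compilers=day 5: (3,1,6,2,2,6,3) (3,4,6,2,2,6,3) (3,5,6,2,2,6,3) — 3.
Summing: 14 + 3 = 17.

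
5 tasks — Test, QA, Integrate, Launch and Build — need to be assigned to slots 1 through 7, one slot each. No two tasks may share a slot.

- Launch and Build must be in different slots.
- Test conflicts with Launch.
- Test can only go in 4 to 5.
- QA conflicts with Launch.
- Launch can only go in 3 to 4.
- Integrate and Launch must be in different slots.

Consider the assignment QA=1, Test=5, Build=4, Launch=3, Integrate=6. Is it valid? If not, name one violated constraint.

Yes, all constraints hold

QA conflicts with Launch — holds.
Launch can only go in 3 to 4 — holds.
No two tasks may share a slot — holds.
Integrate and Launch must be in different slots — holds.
Test can only go in 4 to 5 — holds.
Launch and Build must be in different slots — holds.
Test conflicts with Launch — holds.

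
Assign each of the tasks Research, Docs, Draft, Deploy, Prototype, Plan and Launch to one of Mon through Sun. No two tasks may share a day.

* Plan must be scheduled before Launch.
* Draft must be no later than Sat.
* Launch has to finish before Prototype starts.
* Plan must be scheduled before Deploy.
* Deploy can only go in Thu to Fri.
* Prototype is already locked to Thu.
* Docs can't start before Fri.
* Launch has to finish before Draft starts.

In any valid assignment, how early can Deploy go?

Fri

Deploy is available from Thu; Deploy's own window allows nothing later than Fri.
Deploy at Fri is achievable: Deploy=Fri, Research=Sun, Launch=Tue, Docs=Sat, Draft=Wed, Prototype=Thu, Plan=Mon.
Nothing earlier works — the capacity limit rule out every day before Fri.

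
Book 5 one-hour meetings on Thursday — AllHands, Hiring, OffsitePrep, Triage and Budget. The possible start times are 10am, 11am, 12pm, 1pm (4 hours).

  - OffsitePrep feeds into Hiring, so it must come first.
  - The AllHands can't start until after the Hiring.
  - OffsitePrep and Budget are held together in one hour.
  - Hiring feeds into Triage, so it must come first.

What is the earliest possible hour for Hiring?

11am

Precedence pushes Hiring to at least 11am; downstream work caps Hiring at 12pm.
Hiring at 11am is achievable: OffsitePrep in 10am; Triage in 12pm; Budget in 10am; Hiring in 11am; AllHands in 12pm.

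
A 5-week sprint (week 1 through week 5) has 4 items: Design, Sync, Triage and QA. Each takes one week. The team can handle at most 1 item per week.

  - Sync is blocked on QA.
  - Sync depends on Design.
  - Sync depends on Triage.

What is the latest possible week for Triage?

Downstream work caps Triage at week 4.
Triage at week 4 is achievable: Triage -> week 4; Design -> week 1; Sync -> week 5; QA -> week 2.

week 4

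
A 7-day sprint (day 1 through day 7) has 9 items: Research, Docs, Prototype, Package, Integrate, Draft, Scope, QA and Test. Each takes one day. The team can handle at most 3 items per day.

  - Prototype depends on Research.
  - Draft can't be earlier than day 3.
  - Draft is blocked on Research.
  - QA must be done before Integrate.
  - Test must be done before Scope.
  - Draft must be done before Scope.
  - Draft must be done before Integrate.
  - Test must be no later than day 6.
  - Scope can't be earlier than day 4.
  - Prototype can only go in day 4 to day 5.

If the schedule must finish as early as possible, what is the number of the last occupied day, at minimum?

The precedence chain requires at least 3 distinct days.
With at most 3 per day and 9 work items, at least 3 days are needed.
Prototype can't be placed before day 4, so the schedule must run through at least day 4.
4 works (last occupied day: day 4): for example Draft=day 3; Scope=day 4; Integrate=day 4; Research=day 1; Package=day 2; Test=day 1; QA=day 1; Docs=day 2; Prototype=day 4.

day 4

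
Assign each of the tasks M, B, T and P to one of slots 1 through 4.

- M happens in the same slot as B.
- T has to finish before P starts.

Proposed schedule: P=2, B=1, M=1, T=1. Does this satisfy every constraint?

T has to finish before P starts — holds.
M happens in the same slot as B — holds.

Yes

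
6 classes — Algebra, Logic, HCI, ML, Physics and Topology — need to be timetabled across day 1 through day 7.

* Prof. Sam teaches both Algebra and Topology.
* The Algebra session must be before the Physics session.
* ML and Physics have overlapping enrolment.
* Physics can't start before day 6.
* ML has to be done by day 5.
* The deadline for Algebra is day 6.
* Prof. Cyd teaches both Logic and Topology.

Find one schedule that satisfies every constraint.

Algebra in day 1, Logic in day 1, ML in day 1, Physics in day 6, Topology in day 2, HCI in day 1

Checking: Algebra(day 1) before Physics(day 6); Algebra(day 1) != Topology(day 2); ML(day 1) != Physics(day 6); Logic(day 1) != Topology(day 2); ML=day 1 in [day 1,day 5]; Algebra=day 1 in [day 1,day 6]; Physics=day 6 in [day 6,day 7].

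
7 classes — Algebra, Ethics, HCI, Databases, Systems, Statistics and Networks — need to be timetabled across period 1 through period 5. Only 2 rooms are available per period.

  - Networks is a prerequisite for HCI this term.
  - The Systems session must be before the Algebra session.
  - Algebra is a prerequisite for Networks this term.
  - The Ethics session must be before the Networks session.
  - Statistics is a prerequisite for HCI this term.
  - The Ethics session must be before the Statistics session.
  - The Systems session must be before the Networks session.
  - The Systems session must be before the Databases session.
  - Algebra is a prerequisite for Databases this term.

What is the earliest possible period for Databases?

period 3

Precedence pushes Databases to at least period 3.
Databases at period 3 is achievable: Algebra=period 2; Databases=period 3; Networks=period 3; Systems=period 1; Statistics=period 2; Ethics=period 1; HCI=period 4.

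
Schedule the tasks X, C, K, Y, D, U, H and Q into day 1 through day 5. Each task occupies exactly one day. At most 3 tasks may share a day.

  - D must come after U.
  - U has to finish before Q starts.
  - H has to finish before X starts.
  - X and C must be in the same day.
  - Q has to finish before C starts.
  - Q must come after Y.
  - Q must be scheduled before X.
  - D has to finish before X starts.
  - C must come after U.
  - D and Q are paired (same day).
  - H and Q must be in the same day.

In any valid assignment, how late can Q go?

Precedence pushes Q to at least day 2; downstream work caps Q at day 4.
Q at day 4 is achievable: C -> day 5, K -> day 1, H -> day 4, X -> day 5, D -> day 4, U -> day 1, Y -> day 1, Q -> day 4.

day 4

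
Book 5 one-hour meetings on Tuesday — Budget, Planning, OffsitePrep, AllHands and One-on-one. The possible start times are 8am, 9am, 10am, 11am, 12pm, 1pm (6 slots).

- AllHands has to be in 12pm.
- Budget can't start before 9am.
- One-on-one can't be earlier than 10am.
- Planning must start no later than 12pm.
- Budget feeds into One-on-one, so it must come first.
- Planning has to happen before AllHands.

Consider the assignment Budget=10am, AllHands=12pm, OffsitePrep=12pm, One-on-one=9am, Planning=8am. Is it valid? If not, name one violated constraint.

No. One-on-one can't be earlier than 10am is not satisfied.

Budget feeds into One-on-one, so it must come first — violated.
Planning must start no later than 12pm — holds.
AllHands has to be in 12pm — holds.
Budget can't start before 9am — holds.
Planning has to happen before AllHands — holds.
One-on-one can't be earlier than 10am — violated.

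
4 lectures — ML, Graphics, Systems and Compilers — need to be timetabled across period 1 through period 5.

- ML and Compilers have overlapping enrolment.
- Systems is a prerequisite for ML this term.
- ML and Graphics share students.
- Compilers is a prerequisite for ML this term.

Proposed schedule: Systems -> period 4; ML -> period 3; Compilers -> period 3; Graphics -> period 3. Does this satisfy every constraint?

No — it violates: Systems is a prerequisite for ML this term

ML and Compilers have overlapping enrolment — violated.
Compilers is a prerequisite for ML this term — violated.
ML and Graphics share students — violated.
Systems is a prerequisite for ML this term — violated.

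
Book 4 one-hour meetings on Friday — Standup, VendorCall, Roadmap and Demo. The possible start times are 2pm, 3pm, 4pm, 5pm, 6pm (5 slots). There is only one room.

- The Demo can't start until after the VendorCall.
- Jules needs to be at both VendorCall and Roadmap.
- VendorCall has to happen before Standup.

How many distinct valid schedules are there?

40

Splitting on Standup: it can be 3pm (6), 4pm (10), 5pm (12), 6pm (12). Listing each branch's schedules as (VendorCall, Roadmap, Demo):
Standup=3pm: (2pm,4pm,5pm) (2pm,4pm,6pm) (2pm,5pm,4pm) (2pm,5pm,6pm) (2pm,6pm,4pm) (2pm,6pm,5pm) — 6.
Standup=4pm: (2pm,3pm,5pm) (2pm,3pm,6pm) (2pm,5pm,3pm) (2pm,5pm,6pm) (2pm,6pm,3pm) (2pm,6pm,5pm) (3pm,2pm,5pm) (3pm,2pm,6pm) (3pm,5pm,6pm) (3pm,6pm,5pm) — 10.
Standup=5pm: (2pm,3pm,4pm) (2pm,3pm,6pm) (2pm,4pm,3pm) (2pm,4pm,6pm) (2pm,6pm,3pm) (2pm,6pm,4pm) (3pm,2pm,4pm) (3pm,2pm,6pm) (3pm,4pm,6pm) (3pm,6pm,4pm) (4pm,2pm,6pm) (4pm,3pm,6pm) — 12.
Standup=6pm: (2pm,3pm,4pm) (2pm,3pm,5pm) (2pm,4pm,3pm) (2pm,4pm,5pm) (2pm,5pm,3pm) (2pm,5pm,4pm) (3pm,2pm,4pm) (3pm,2pm,5pm) (3pm,4pm,5pm) (3pm,5pm,4pm) (4pm,2pm,5pm) (4pm,3pm,5pm) — 12.
Summing: 6 + 10 + 12 + 12 = 40.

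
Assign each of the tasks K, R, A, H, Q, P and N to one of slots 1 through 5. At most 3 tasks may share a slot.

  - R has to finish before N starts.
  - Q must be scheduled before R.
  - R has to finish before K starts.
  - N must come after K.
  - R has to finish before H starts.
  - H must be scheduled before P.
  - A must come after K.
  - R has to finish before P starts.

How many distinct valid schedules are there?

Splitting on K: it can be 3 (12), 4 (5). Listing each branch's schedules as (R, A, H, Q, P, N):
K=3: (2,4,3,1,4,4) (2,4,3,1,4,5) (2,4,3,1,5,4) (2,4,3,1,5,5) (2,4,4,1,5,4) (2,4,4,1,5,5) (2,5,3,1,4,4) (2,5,3,1,4,5) (2,5,3,1,5,4) (2,5,3,1,5,5) (2,5,4,1,5,4) (2,5,4,1,5,5) — 12.
K=4: (2,5,3,1,4,5) (2,5,3,1,5,5) (2,5,4,1,5,5) (3,5,4,1,5,5) (3,5,4,2,5,5) — 5.
Summing: 12 + 5 = 17.

17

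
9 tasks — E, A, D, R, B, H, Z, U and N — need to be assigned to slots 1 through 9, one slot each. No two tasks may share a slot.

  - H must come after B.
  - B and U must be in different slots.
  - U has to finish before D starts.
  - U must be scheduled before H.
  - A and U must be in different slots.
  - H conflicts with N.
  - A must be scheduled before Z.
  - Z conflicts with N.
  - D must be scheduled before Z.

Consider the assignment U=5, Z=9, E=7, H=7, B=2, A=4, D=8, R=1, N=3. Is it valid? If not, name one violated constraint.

U has to finish before D starts — holds.
Z conflicts with N — holds.
H conflicts with N — holds.
No two tasks may share a slot — violated.
H must come after B — holds.
D must be scheduled before Z — holds.
U must be scheduled before H — holds.
A and U must be in different slots — holds.
A must be scheduled before Z — holds.
B and U must be in different slots — holds.

No. No two tasks may share a slot is not satisfied.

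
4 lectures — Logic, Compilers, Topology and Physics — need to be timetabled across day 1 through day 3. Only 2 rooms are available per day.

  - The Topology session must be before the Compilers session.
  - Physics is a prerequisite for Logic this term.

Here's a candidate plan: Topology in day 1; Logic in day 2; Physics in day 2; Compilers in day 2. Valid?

No — it violates: Only 2 rooms are available per day

Only 2 rooms are available per day — violated.
Physics is a prerequisite for Logic this term — violated.
The Topology session must be before the Compilers session — holds.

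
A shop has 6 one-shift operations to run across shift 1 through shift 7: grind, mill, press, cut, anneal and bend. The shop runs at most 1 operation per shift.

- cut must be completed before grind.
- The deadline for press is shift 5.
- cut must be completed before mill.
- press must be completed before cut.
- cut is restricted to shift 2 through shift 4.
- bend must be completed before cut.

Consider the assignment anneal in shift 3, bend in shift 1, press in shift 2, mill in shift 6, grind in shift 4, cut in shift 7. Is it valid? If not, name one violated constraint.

No. cut must be completed before grind is not satisfied.

cut must be completed before mill — violated.
cut must be completed before grind — violated.
The shop runs at most 1 operation per shift — holds.
The deadline for press is shift 5 — holds.
press must be completed before cut — holds.
cut is restricted to shift 2 through shift 4 — violated.
bend must be completed before cut — holds.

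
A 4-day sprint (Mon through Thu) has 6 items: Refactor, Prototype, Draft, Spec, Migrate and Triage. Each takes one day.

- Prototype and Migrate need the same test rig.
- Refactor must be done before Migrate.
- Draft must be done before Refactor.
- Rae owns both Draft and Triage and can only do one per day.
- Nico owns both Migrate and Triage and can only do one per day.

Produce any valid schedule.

Triage=Tue, Spec=Mon, Draft=Mon, Prototype=Mon, Migrate=Wed, Refactor=Tue

Checking: Draft(Mon) before Refactor(Tue); Refactor(Tue) before Migrate(Wed); Prototype(Mon) != Migrate(Wed); Migrate(Wed) != Triage(Tue); Draft(Mon) != Triage(Tue).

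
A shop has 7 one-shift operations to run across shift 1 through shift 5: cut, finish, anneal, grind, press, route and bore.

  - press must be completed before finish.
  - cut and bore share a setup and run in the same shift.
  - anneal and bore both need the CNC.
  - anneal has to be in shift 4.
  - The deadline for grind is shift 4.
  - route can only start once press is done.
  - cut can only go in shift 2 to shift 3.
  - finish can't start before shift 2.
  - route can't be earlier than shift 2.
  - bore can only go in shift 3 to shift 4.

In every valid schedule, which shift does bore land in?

bore's window is shift 3–shift 4.
anneal is fixed at shift 4, and bore can't share a shift with anneal.
So bore must be shift 3.

shift 3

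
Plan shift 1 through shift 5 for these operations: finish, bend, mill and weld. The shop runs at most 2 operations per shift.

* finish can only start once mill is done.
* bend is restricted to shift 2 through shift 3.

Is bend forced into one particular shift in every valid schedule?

No

bend can be shift 2 (e.g. mill=shift 1, bend=shift 2, weld=shift 1, finish=shift 2) or shift 3 (e.g. bend=shift 3, finish=shift 2, weld=shift 1, mill=shift 1).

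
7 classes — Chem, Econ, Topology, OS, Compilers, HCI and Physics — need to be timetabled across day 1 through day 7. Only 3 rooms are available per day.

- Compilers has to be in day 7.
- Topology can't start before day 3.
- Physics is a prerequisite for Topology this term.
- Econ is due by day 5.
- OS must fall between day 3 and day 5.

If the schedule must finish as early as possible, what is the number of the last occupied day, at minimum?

7

The precedence chain requires at least 2 distinct days.
With at most 3 per day and 7 classes, at least 3 days are needed.
Compilers can't be placed before day 7, so the schedule must run through at least day 7.
7 works (last occupied day: day 7): for example Compilers=day 7, Physics=day 1, HCI=day 2, Econ=day 1, OS=day 3, Chem=day 1, Topology=day 3.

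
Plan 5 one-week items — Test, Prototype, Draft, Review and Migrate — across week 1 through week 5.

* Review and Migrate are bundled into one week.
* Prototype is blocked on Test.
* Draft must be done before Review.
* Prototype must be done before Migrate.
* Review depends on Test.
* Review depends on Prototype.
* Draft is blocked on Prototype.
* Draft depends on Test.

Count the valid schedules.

Splitting on Test: it can be week 1 (4), week 2 (1). Listing each branch's schedules as (Prototype, Draft, Review, Migrate) by week number:
Test=week 1: (2,3,4,4) (2,3,5,5) (2,4,5,5) (3,4,5,5) — 4.
Test=week 2: (3,4,5,5) — 1.
Summing: 4 + 1 = 5.

5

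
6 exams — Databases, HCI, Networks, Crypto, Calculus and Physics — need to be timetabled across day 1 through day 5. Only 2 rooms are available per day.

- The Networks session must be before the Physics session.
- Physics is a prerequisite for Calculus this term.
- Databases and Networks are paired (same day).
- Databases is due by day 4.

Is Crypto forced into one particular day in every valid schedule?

Crypto can be day 1 (e.g. Crypto=day 1, HCI=day 1, Databases=day 2, Physics=day 3, Calculus=day 4, Networks=day 2) or day 2 (e.g. Calculus=day 3; Networks=day 1; Databases=day 1; Crypto=day 2; HCI=day 3; Physics=day 2).

No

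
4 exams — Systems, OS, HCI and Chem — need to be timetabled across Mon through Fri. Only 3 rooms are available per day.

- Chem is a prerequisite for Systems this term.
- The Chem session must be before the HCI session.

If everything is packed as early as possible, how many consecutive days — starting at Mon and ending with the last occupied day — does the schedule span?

2

The precedence chain requires at least 2 distinct days.
With at most 3 per day and 4 exams, at least 2 days are needed.
2 works (last occupied day: Tue): for example Systems in Tue, OS in Mon, Chem in Mon, HCI in Tue.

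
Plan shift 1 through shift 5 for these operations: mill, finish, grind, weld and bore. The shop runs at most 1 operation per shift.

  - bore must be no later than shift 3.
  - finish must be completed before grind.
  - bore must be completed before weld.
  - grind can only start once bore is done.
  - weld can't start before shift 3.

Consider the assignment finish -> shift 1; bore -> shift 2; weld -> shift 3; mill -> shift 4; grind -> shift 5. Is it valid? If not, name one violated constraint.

Yes, all constraints hold

weld can't start before shift 3 — holds.
bore must be completed before weld — holds.
The shop runs at most 1 operation per shift — holds.
finish must be completed before grind — holds.
grind can only start once bore is done — holds.
bore must be no later than shift 3 — holds.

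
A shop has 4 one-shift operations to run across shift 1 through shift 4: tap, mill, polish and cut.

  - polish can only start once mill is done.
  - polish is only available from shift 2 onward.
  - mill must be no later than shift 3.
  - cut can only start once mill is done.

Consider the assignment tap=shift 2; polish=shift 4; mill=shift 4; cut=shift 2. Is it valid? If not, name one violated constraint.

No — it violates: mill must be no later than shift 3

mill must be no later than shift 3 — violated.
polish can only start once mill is done — violated.
polish is only available from shift 2 onward — holds.
cut can only start once mill is done — violated.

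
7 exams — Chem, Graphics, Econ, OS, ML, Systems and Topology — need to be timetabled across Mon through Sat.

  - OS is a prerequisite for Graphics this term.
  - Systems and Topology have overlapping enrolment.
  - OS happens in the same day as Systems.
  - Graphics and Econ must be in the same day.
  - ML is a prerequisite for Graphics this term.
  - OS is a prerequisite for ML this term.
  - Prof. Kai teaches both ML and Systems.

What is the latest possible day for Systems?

Systems must be in the same day as OS, which can't be after Thu, so Systems is at most Thu.
Systems at Thu is achievable: Chem -> Mon, ML -> Fri, Systems -> Thu, Graphics -> Sat, OS -> Thu, Econ -> Sat, Topology -> Mon.

Thu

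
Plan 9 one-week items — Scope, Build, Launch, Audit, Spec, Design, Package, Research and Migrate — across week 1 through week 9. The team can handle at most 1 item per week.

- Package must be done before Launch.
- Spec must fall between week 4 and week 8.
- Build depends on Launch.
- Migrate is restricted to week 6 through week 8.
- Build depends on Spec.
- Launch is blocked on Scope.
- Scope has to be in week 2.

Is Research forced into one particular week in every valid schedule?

Research can be week 1 (e.g. Scope=week 2, Package=week 3, Spec=week 4, Research=week 1, Migrate=week 6, Design=week 9, Build=week 7, Audit=week 8, Launch=week 5) or week 3 (e.g. Package=week 1, Design=week 9, Build=week 7, Audit=week 8, Spec=week 4, Research=week 3, Launch=week 5, Scope=week 2, Migrate=week 6).

No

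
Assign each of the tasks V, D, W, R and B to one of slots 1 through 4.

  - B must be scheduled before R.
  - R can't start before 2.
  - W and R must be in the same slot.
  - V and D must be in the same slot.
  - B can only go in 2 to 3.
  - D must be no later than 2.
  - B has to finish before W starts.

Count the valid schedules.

Splitting on V: it can be 1 (3), 2 (3). Listing each branch's schedules as (D, W, R, B):
V=1: (1,3,3,2) (1,4,4,2) (1,4,4,3) — 3.
V=2: (2,3,3,2) (2,4,4,2) (2,4,4,3) — 3.
Summing: 3 + 3 = 6.

6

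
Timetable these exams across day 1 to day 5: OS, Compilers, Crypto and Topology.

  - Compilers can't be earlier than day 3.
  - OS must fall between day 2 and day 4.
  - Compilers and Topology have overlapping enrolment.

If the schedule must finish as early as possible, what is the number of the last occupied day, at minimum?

3

Compilers can't be placed before day 3, so the schedule must run through at least day 3.
3 works (last occupied day: day 3): for example OS in day 2; Compilers in day 3; Topology in day 1; Crypto in day 1.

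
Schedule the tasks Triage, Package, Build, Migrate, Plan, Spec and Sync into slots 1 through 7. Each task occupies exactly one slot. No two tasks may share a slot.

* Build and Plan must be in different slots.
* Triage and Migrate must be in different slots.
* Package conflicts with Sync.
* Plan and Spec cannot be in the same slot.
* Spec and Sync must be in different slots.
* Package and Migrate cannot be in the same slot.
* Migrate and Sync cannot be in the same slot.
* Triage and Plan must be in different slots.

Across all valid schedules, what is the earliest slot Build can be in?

Build at 1 is achievable: Sync=7, Build=1, Plan=5, Spec=6, Migrate=4, Triage=2, Package=3.

1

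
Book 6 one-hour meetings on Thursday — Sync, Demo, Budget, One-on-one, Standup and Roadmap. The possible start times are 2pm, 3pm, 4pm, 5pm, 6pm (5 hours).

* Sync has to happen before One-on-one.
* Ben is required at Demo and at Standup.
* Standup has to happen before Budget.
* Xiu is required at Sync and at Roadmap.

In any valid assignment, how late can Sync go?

Downstream work caps Sync at 5pm.
Sync at 5pm is achievable: Roadmap -> 2pm; Sync -> 5pm; Standup -> 2pm; One-on-one -> 6pm; Demo -> 3pm; Budget -> 3pm.

5pm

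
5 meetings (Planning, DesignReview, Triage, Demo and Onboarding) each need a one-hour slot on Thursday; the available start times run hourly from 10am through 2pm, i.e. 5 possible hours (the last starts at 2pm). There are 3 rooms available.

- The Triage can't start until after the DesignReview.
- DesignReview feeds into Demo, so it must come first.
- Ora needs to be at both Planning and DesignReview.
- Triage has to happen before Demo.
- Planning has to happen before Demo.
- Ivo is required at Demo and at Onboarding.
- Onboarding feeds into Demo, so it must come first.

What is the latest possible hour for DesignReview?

12pm

Downstream work caps DesignReview at 12pm.
DesignReview at 12pm is achievable: Triage -> 1pm, Demo -> 2pm, Planning -> 10am, Onboarding -> 10am, DesignReview -> 12pm.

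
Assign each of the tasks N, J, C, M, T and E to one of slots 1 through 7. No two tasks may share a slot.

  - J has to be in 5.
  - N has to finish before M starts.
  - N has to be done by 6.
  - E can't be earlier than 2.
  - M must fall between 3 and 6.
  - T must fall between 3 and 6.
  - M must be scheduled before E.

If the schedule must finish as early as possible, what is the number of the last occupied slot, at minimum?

slot 6

The precedence chain requires at least 3 distinct slots.
With at most 1 per slot and 6 tasks, at least 6 slots are needed.
J can't be placed before 5, so the schedule must run through at least slot 5.
6 works (last occupied slot: 6): for example N=1; C=2; M=3; E=6; J=5; T=4.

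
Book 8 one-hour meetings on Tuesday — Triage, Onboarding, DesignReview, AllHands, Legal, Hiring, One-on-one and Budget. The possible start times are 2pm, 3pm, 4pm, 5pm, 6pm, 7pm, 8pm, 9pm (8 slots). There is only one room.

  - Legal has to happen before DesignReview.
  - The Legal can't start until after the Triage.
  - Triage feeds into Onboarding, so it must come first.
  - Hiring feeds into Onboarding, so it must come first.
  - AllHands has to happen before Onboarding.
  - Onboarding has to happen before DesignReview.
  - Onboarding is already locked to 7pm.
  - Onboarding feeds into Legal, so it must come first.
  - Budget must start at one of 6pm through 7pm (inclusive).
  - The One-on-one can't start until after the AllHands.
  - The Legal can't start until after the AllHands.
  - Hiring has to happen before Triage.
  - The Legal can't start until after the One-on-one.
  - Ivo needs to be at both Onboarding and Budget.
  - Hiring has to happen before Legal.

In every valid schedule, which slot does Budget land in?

6pm

Budget's window is 6pm–7pm.
Onboarding is fixed at 7pm, and Budget can't share a slot with Onboarding.
So Budget must be 6pm.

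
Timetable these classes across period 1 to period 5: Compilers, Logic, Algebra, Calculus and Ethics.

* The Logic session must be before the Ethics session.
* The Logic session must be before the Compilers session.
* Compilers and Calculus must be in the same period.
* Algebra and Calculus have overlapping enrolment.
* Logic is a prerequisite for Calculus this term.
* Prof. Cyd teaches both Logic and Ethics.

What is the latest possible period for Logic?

period 4

Downstream work caps Logic at period 4.
Logic at period 4 is achievable: Algebra in period 1, Ethics in period 5, Compilers in period 5, Logic in period 4, Calculus in period 5.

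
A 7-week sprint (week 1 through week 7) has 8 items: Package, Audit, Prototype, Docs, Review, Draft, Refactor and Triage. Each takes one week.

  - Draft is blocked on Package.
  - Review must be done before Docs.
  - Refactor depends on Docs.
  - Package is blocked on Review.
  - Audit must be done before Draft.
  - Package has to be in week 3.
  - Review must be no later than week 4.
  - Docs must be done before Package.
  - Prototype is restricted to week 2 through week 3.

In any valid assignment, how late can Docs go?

week 2

Precedence pushes Docs to at least week 2; downstream work caps Docs at week 2.
Docs at week 2 is achievable: Draft=week 4, Package=week 3, Docs=week 2, Audit=week 1, Refactor=week 3, Triage=week 1, Review=week 1, Prototype=week 2.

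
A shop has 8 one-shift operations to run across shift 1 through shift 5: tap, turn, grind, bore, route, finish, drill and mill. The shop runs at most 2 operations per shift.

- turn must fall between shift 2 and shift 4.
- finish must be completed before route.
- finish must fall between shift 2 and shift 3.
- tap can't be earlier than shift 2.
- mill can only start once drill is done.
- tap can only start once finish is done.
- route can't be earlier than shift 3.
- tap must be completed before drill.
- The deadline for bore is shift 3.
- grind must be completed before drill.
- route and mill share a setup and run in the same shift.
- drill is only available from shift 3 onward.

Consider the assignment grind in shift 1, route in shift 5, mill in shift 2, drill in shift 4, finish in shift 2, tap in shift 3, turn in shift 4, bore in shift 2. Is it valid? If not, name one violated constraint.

mill can only start once drill is done — violated.
route and mill share a setup and run in the same shift — violated.
drill is only available from shift 3 onward — holds.
route can't be earlier than shift 3 — holds.
finish must be completed before route — holds.
tap must be completed before drill — holds.
tap can only start once finish is done — holds.
turn must fall between shift 2 and shift 4 — holds.
The deadline for bore is shift 3 — holds.
grind must be completed before drill — holds.
The shop runs at most 2 operations per shift — violated.
finish must fall between shift 2 and shift 3 — holds.
tap can't be earlier than shift 2 — holds.

No — it violates: route and mill share a setup and run in the same shift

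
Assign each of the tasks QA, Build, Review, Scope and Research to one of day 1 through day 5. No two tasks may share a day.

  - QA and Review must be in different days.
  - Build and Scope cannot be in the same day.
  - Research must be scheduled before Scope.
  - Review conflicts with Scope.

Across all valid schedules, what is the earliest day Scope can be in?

day 2

Precedence pushes Scope to at least day 2.
Scope at day 2 is achievable: Research -> day 1, Review -> day 5, Scope -> day 2, QA -> day 3, Build -> day 4.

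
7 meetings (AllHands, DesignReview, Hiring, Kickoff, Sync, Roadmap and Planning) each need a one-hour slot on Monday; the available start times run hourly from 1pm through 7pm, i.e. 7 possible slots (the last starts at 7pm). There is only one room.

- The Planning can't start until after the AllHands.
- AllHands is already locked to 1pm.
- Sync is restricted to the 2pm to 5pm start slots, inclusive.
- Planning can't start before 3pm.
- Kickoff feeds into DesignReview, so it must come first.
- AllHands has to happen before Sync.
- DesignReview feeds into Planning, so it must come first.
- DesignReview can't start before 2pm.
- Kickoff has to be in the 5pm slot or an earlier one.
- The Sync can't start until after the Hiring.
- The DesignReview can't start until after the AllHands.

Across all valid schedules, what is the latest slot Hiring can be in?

4pm

Downstream work caps Hiring at 4pm.
Hiring at 4pm is achievable: Kickoff=2pm, DesignReview=3pm, Planning=6pm, Roadmap=7pm, AllHands=1pm, Sync=5pm, Hiring=4pm.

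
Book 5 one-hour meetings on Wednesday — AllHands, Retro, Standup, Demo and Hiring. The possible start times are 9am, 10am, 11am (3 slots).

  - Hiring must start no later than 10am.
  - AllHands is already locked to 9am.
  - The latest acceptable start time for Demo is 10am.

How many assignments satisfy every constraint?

36

Splitting on Retro: it can be 9am (12), 10am (12), 11am (12). Listing each branch's schedules as (AllHands, Standup, Demo, Hiring):
Retro=9am: (9am,9am,9am,9am) (9am,9am,9am,10am) (9am,9am,10am,9am) (9am,9am,10am,10am) (9am,10am,9am,9am) (9am,10am,9am,10am) (9am,10am,10am,9am) (9am,10am,10am,10am) (9am,11am,9am,9am) (9am,11am,9am,10am) (9am,11am,10am,9am) (9am,11am,10am,10am) — 12.
Retro=10am: (9am,9am,9am,9am) (9am,9am,9am,10am) (9am,9am,10am,9am) (9am,9am,10am,10am) (9am,10am,9am,9am) (9am,10am,9am,10am) (9am,10am,10am,9am) (9am,10am,10am,10am) (9am,11am,9am,9am) (9am,11am,9am,10am) (9am,11am,10am,9am) (9am,11am,10am,10am) — 12.
Retro=11am: (9am,9am,9am,9am) (9am,9am,9am,10am) (9am,9am,10am,9am) (9am,9am,10am,10am) (9am,10am,9am,9am) (9am,10am,9am,10am) (9am,10am,10am,9am) (9am,10am,10am,10am) (9am,11am,9am,9am) (9am,11am,9am,10am) (9am,11am,10am,9am) (9am,11am,10am,10am) — 12.
Summing: 12 + 12 + 12 = 36.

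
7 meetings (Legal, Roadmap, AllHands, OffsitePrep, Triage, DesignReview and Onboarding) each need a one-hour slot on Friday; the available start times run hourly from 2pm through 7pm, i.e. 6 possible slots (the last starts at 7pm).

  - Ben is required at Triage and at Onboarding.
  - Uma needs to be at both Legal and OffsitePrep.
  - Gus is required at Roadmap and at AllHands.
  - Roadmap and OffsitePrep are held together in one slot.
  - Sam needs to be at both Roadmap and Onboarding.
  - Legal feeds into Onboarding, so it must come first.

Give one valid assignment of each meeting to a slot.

AllHands=2pm, Roadmap=4pm, DesignReview=2pm, OffsitePrep=4pm, Onboarding=3pm, Triage=2pm, Legal=2pm

Checking: Legal(2pm) before Onboarding(3pm); Triage(2pm) != Onboarding(3pm); Roadmap(4pm) != AllHands(2pm); Legal(2pm) != OffsitePrep(4pm); Roadmap(4pm) != Onboarding(3pm); Roadmap = OffsitePrep = 4pm.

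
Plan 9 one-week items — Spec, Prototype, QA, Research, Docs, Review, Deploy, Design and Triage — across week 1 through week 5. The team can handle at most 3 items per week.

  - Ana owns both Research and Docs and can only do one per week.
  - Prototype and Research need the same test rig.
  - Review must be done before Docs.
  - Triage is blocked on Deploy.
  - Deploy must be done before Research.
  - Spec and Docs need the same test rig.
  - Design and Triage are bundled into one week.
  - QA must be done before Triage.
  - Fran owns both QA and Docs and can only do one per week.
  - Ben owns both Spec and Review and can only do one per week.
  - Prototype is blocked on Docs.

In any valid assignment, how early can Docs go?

week 2

Precedence pushes Docs to at least week 2; downstream work caps Docs at week 4.
Docs at week 2 is achievable: QA in week 1, Spec in week 3, Design in week 2, Triage in week 2, Review in week 1, Docs in week 2, Deploy in week 1, Research in week 4, Prototype in week 3.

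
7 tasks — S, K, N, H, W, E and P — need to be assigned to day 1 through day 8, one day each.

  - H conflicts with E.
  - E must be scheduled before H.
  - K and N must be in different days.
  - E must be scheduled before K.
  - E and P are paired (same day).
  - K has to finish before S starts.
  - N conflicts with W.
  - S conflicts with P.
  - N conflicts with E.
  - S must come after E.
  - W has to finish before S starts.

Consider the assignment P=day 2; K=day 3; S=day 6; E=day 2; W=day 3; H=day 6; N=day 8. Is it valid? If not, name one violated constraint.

S must come after E — holds.
H conflicts with E — holds.
K and N must be in different days — holds.
W has to finish before S starts — holds.
N conflicts with E — holds.
N conflicts with W — holds.
K has to finish before S starts — holds.
E and P are paired (same day) — holds.
S conflicts with P — holds.
E must be scheduled before H — holds.
E must be scheduled before K — holds.

Valid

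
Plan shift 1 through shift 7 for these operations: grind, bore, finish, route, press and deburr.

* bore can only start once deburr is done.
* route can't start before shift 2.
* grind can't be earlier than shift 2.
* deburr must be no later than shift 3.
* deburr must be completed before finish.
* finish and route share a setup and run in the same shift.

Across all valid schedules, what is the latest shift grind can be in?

Grind is available from shift 2.
grind at shift 7 is achievable: finish -> shift 2; grind -> shift 7; bore -> shift 2; press -> shift 1; route -> shift 2; deburr -> shift 1.

shift 7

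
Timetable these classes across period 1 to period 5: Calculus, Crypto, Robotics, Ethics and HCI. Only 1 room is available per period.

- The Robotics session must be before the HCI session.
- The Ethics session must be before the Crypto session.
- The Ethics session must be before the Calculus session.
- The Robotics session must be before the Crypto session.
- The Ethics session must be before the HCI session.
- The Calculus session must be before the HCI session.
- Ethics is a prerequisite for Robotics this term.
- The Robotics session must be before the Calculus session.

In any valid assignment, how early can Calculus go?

period 3

Precedence pushes Calculus to at least period 3; downstream work caps Calculus at period 4.
Calculus at period 3 is achievable: Robotics=period 2, HCI=period 4, Crypto=period 5, Calculus=period 3, Ethics=period 1.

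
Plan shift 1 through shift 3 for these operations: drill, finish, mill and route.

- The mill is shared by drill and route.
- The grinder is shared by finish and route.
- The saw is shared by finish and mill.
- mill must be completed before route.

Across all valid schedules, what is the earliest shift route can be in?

Precedence pushes route to at least shift 2.
route at shift 2 is achievable: finish=shift 3; drill=shift 1; route=shift 2; mill=shift 1.

shift 2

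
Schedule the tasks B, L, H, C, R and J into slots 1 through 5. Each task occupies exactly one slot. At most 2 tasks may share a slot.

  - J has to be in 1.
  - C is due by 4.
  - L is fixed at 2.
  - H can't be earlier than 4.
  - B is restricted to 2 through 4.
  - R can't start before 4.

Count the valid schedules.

36

Splitting on B: it can be 2 (11), 3 (15), 4 (10). Listing each branch's schedules as (L, H, C, R, J):
B=2: (2,4,1,4,1) (2,4,1,5,1) (2,4,3,4,1) (2,4,3,5,1) (2,4,4,5,1) (2,5,1,4,1) (2,5,1,5,1) (2,5,3,4,1) (2,5,3,5,1) (2,5,4,4,1) (2,5,4,5,1) — 11.
B=3: (2,4,1,4,1) (2,4,1,5,1) (2,4,2,4,1) (2,4,2,5,1) (2,4,3,4,1) (2,4,3,5,1) (2,4,4,5,1) (2,5,1,4,1) (2,5,1,5,1) (2,5,2,4,1) (2,5,2,5,1) (2,5,3,4,1) (2,5,3,5,1) (2,5,4,4,1) (2,5,4,5,1) — 15.
B=4: (2,4,1,5,1) (2,4,2,5,1) (2,4,3,5,1) (2,5,1,4,1) (2,5,1,5,1) (2,5,2,4,1) (2,5,2,5,1) (2,5,3,4,1) (2,5,3,5,1) (2,5,4,5,1) — 10.
Summing: 11 + 15 + 10 = 36.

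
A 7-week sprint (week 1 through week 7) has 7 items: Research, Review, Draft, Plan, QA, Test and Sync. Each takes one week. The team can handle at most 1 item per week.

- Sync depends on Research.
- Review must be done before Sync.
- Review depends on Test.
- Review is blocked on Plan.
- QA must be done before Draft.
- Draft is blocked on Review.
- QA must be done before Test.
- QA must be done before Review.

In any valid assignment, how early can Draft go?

Precedence pushes Draft to at least week 4.
Draft at week 5 is achievable: QA in week 1; Research in week 6; Sync in week 7; Plan in week 3; Test in week 2; Draft in week 5; Review in week 4.
Nothing earlier works — the capacity limit rule out every week before week 5.

week 5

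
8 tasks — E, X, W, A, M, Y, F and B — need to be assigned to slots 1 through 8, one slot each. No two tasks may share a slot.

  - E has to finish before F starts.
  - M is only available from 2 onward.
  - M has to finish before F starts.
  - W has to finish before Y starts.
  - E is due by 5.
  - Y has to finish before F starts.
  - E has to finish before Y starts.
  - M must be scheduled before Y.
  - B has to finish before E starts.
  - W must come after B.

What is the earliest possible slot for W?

Precedence pushes W to at least 2; downstream work caps W at 6.
W at 2 is achievable: X -> 7, E -> 3, B -> 1, A -> 8, F -> 6, Y -> 5, W -> 2, M -> 4.

2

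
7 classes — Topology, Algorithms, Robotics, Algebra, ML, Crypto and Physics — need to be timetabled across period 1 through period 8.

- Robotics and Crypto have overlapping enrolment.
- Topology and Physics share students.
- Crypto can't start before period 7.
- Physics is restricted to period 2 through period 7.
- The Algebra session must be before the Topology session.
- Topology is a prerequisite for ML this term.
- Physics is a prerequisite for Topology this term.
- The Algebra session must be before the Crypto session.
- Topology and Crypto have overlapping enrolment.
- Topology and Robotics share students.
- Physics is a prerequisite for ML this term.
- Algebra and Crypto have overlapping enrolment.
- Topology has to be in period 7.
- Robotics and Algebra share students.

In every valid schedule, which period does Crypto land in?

Crypto's window is period 7–period 8.
Topology is fixed at period 7, and Crypto can't share a period with Topology.
So Crypto must be period 8.

period 8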